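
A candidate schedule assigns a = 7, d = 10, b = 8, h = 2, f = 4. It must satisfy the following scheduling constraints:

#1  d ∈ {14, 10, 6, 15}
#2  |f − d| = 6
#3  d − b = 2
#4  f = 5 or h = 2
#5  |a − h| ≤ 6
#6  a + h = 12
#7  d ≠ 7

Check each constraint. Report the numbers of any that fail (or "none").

The assignment fails constraint 6.

#1 d = 10 is in {14, 10, 6, 15} — holds.
#2 |4 − 10| = 6 — holds.
#3 d − b = 10 − 8 = 2 — holds.
#4 f = 4 ≠ 5, but h = 2 = 2 (second disjunct) — holds.
#5 |7 − 2| = 5; 5 ≤ 6 — holds.
#6 a + h = 7 + 2 = 9, not 12 — does not hold.
#7 d = 10, and 10 ≠ 7 — holds.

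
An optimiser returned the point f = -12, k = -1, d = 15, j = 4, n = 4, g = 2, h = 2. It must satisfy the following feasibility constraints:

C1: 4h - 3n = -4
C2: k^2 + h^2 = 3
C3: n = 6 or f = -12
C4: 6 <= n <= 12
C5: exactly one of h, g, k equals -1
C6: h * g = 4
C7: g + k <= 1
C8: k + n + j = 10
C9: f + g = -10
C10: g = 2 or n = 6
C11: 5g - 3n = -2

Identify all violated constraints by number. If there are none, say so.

The assignment fails constraints 2, 4, and 8.

C1: 4h - 3n = 4(2) - 3(4) = -4 — satisfied.
C2: k^2 + h^2 = (-1)^2 + 2^2 = 1 + 4 = 5, not 3 — violated.
C3: n = 4 ≠ 6, but f = -12 = -12 (second disjunct) — satisfied.
C4: n = 4 is outside [6, 12] — violated.
C5: h=2, g=2, k=-1; 1 of them equals -1 — satisfied.
C6: h * g = 2 * 2 = 4 — satisfied.
C7: g + k = 2 + (-1) = 1; 1 ≤ 1 — satisfied.
C8: k + n + j = -1 + 4 + 4 = 7, not 10 — violated.
C9: f + g = -12 + 2 = -10 — satisfied.
C10: g = 2 = 2 (first disjunct) — satisfied.
C11: 5g - 3n = 5(2) - 3(4) = -2 — satisfied.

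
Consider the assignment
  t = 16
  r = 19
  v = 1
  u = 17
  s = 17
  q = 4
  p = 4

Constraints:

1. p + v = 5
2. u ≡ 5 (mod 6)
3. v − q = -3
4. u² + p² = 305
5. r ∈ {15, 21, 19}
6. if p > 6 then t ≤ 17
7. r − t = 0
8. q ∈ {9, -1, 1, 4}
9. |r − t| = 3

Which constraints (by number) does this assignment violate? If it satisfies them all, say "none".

1. p + v = 4 + 1 = 5 — satisfied.
2. 17 mod 6 = 5 — satisfied.
3. v − q = 1 − 4 = -3 — satisfied.
4. u² + p² = 17² + 4² = 289 + 16 = 305 — satisfied.
5. r = 19 is in {15, 21, 19} — satisfied.
6. p = 4, not > 6; antecedent false, conditional vacuously true — satisfied.
7. r − t = 19 − 16 = 3, not 0 — violated.
8. q = 4 is in {9, -1, 1, 4} — satisfied.
9. |19 − 16| = 3 — satisfied.

No — constraint 7 is not satisfied.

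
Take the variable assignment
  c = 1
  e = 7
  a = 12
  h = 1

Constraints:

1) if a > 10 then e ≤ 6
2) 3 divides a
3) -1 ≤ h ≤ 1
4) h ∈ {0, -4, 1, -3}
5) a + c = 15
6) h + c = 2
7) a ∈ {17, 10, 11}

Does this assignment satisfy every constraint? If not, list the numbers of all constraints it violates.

Constraints 1, 5, and 7 do not hold.

1) a = 12 > 10, so we need e ≤ 6; but e = 7 > 6  fails
2) 12 / 3 = 4, so 3 divides 12  holds
3) h = 1 lies in [-1, 1]  holds
4) h = 1 is in {0, -4, 1, -3}  holds
5) a + c = 12 + 1 = 13, not 15  fails
6) h + c = 1 + 1 = 2  holds
7) a = 12 is not in {17, 10, 11}  fails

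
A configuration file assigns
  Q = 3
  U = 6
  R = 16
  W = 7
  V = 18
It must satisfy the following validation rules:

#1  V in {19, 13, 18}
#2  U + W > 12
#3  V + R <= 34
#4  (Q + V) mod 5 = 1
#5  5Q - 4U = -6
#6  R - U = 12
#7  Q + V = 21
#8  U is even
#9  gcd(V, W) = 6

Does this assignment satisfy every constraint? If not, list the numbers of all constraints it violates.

Constraints 5, 6, and 9 are violated.

#1 V = 18 is in {19, 13, 18} — satisfied.
#2 U + W = 6 + 7 = 13; 13 > 12 — satisfied.
#3 V + R = 18 + 16 = 34; 34 ≤ 34 — satisfied.
#4 Q + V = 21; 21 mod 5 = 1 — satisfied.
#5 5Q - 4U = 5(3) - 4(6) = -9, not -6 — violated.
#6 R - U = 16 - 6 = 10, not 12 — violated.
#7 Q + V = 3 + 18 = 21 — satisfied.
#8 U = 6 is even — satisfied.
#9 gcd(18, 7) = 1, not 6 — violated.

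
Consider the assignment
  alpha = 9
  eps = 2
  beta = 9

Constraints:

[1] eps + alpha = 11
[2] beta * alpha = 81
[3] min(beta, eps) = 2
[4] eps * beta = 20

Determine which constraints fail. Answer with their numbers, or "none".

[1] eps + alpha = 2 + 9 = 11 — holds.
[2] beta * alpha = 9 * 9 = 81 — holds.
[3] min(9, 2) = 2 — holds.
[4] eps * beta = 2 * 9 = 18, not 20 — fails.

The assignment fails constraint 4.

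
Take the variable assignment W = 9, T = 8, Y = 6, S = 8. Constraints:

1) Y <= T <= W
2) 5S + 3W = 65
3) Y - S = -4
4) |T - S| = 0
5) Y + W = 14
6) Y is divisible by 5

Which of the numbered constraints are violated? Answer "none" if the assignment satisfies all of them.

1) values 6 <= 8 <= 9  ✔
2) 5S + 3W = 5(8) + 3(9) = 67, not 65  ✘
3) Y - S = 6 - 8 = -2, not -4  ✘
4) |8 - 8| = 0  ✔
5) Y + W = 6 + 9 = 15, not 14  ✘
6) 6 = 5*1 + 1, so 5 does not divide 6  ✘

No — constraints 2, 3, 5, 6 are not satisfied.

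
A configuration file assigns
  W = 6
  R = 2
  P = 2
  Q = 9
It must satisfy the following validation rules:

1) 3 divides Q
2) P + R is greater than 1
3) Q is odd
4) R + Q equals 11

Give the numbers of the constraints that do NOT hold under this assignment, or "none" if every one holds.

None — every constraint holds.

1) 9 / 3 = 3, so 3 divides 9 — holds.
2) P + R = 2 + 2 = 4; 4 > 1 — holds.
3) Q = 9 is odd — holds.
4) R + Q = 2 + 9 = 11 — holds.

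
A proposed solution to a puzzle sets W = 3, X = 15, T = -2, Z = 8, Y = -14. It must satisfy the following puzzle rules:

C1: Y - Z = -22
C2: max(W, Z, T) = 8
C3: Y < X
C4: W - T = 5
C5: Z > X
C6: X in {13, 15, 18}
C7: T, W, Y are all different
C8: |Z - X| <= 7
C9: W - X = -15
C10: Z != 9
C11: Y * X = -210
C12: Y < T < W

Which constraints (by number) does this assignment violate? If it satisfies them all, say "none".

C1: Y - Z = -14 - 8 = -22 — holds.
C2: max(3, 8, -2) = 8 — holds.
C3: Y = -14, X = 15; -14 < 15 — holds.
C4: W - T = 3 - (-2) = 5 — holds.
C5: Z = 8, X = 15; 8 ≤ 15 (want >) — does not hold.
C6: X = 15 is in {13, 15, 18} — holds.
C7: values -2, 3, -14 are pairwise distinct — holds.
C8: |8 - 15| = 7; 7 ≤ 7 — holds.
C9: W - X = 3 - 15 = -12, not -15 — does not hold.
C10: Z = 8, and 8 ≠ 9 — holds.
C11: Y * X = -14 * 15 = -210 — holds.
C12: values -14 < -2 < 3 — holds.

Constraints 5, 9 do not hold.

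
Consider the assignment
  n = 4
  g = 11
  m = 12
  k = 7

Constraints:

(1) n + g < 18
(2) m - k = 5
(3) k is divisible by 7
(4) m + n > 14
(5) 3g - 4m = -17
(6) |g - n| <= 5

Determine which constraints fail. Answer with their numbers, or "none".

(1) n + g = 4 + 11 = 15; 15 < 18  true
(2) m - k = 12 - 7 = 5  true
(3) 7 / 7 = 1, so 7 divides 7  true
(4) m + n = 12 + 4 = 16; 16 > 14  true
(5) 3g - 4m = 3(11) - 4(12) = -15, not -17  false
(6) |11 - 4| = 7; 7 > 5, exceeds bound 5  false

No — constraints 5 and 6 are not satisfied.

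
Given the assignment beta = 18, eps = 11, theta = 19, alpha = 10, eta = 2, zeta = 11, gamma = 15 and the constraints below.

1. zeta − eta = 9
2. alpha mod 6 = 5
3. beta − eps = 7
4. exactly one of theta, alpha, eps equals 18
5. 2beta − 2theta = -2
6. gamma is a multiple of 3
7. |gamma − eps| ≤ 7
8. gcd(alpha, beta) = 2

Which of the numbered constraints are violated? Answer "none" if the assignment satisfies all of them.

Constraints 2, 4 are violated.

1. zeta − eta = 11 − 2 = 9  OK
2. 10 mod 6 = 4, not 5  FAIL
3. beta − eps = 18 − 11 = 7  OK
4. theta=19, alpha=10, eps=11; 0 of them equal 18, not exactly one  FAIL
5. 2beta − 2theta = 2(18) − 2(19) = -2  OK
6. 15 / 3 = 5, so 3 divides 15  OK
7. |15 − 11| = 4; 4 ≤ 7  OK
8. gcd(10, 18) = 2  OK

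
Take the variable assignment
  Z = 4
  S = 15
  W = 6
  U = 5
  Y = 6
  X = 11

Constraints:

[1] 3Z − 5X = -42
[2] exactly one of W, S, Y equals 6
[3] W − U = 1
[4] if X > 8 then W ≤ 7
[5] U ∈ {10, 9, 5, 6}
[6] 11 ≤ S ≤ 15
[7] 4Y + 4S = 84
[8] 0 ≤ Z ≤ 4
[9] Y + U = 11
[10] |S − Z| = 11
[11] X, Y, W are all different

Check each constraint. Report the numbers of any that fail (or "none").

Constraints 1, 2, 11 do not hold.

[1] 3Z − 5X = 3(4) − 5(11) = -43, not -42  ✗
[2] W=6, S=15, Y=6; 2 of them equal 6, not exactly one  ✗
[3] W − U = 6 − 5 = 1  ✓
[4] X = 11 > 8, so we need W ≤ 7; W = 6 ≤ 7  ✓
[5] U = 5 is in {10, 9, 5, 6}  ✓
[6] S = 15 lies in [11, 15]  ✓
[7] 4Y + 4S = 4(6) + 4(15) = 84  ✓
[8] Z = 4 lies in [0, 4]  ✓
[9] Y + U = 6 + 5 = 11  ✓
[10] |15 − 4| = 11  ✓
[11] Y = W = 6, not all different  ✗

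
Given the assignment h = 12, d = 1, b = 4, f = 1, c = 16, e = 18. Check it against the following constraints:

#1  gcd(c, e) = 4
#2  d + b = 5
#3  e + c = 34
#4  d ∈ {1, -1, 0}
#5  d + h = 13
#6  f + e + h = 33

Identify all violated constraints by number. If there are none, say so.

Constraints 1 and 6 are violated.

#1 gcd(16, 18) = 2, not 4  false
#2 d + b = 1 + 4 = 5  true
#3 e + c = 18 + 16 = 34  true
#4 d = 1 is in {1, -1, 0}  true
#5 d + h = 1 + 12 = 13  true
#6 f + e + h = 1 + 18 + 12 = 31, not 33  false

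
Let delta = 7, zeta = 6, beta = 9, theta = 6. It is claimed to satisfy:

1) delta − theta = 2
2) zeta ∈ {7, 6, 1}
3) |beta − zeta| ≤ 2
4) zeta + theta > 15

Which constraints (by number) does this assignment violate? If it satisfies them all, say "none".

1) delta − theta = 7 − 6 = 1, not 2 — violated.
2) zeta = 6 is in {7, 6, 1} — satisfied.
3) |9 − 6| = 3; 3 > 2, exceeds bound 2 — violated.
4) zeta + theta = 6 + 6 = 12; 12 ≤ 15, bound 15 not met — violated.

Violated: 1, 3, and 4.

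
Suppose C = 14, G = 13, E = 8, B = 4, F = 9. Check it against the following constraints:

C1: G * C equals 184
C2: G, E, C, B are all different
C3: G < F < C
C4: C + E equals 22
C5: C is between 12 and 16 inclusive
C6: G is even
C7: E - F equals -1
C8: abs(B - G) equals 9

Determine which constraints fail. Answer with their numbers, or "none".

C1: G * C = 13 * 14 = 182, not 184 — does not hold.
C2: values 13, 8, 14, 4 are pairwise distinct — holds.
C3: values 13, 9, 14; G = 13 is not < F = 9 — does not hold.
C4: C + E = 14 + 8 = 22 — holds.
C5: C = 14 lies in [12, 16] — holds.
C6: G = 13 is odd — does not hold.
C7: E - F = 8 - 9 = -1 — holds.
C8: abs(4 - 13) = 9 — holds.

Constraints 1, 3, and 6 do not hold.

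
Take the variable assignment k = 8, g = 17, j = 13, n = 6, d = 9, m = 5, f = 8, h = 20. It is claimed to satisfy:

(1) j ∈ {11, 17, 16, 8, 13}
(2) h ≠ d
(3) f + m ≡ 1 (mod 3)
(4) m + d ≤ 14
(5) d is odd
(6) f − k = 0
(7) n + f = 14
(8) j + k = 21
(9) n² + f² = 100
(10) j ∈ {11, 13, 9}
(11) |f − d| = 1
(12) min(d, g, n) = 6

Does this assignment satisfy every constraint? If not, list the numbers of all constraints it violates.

(1) j = 13 is in {11, 17, 16, 8, 13}  holds
(2) h = 20, d = 9; distinct  holds
(3) f + m = 13; 13 mod 3 = 1  holds
(4) m + d = 5 + 9 = 14; 14 ≤ 14  holds
(5) d = 9 is odd  holds
(6) f − k = 8 − 8 = 0  holds
(7) n + f = 6 + 8 = 14  holds
(8) j + k = 13 + 8 = 21  holds
(9) n² + f² = 6² + 8² = 36 + 64 = 100  holds
(10) j = 13 is in {11, 13, 9}  holds
(11) |8 − 9| = 1  holds
(12) min(9, 17, 6) = 6  holds

The assignment satisfies every constraint.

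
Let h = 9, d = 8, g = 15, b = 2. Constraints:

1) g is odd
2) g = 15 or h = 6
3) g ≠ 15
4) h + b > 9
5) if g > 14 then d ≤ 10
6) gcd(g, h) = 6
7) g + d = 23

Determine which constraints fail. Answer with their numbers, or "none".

Constraints 3 and 6 do not hold.

1) g = 15 is odd  true
2) g = 15 = 15 (first disjunct)  true
3) g = 15, but 15 is required to differ  false
4) h + b = 9 + 2 = 11; 11 > 9  true
5) g = 15 > 14, so we need d ≤ 10; d = 8 ≤ 10  true
6) gcd(15, 9) = 3, not 6  false
7) g + d = 15 + 8 = 23  true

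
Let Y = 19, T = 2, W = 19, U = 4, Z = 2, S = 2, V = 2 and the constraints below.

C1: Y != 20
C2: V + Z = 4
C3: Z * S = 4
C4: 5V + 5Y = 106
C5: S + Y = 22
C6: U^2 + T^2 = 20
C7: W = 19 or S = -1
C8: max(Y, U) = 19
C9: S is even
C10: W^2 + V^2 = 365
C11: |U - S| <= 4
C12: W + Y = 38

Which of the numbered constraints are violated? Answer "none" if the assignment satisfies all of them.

Violated: 4, 5.

C1: Y = 19, and 19 ≠ 20 — OK.
C2: V + Z = 2 + 2 = 4 — OK.
C3: Z * S = 2 * 2 = 4 — OK.
C4: 5V + 5Y = 5(2) + 5(19) = 105, not 106 — violated.
C5: S + Y = 2 + 19 = 21, not 22 — violated.
C6: U^2 + T^2 = 4^2 + 2^2 = 16 + 4 = 20 — OK.
C7: W = 19 = 19 (first disjunct) — OK.
C8: max(19, 4) = 19 — OK.
C9: S = 2 is even — OK.
C10: W^2 + V^2 = 19^2 + 2^2 = 361 + 4 = 365 — OK.
C11: |4 - 2| = 2; 2 ≤ 4 — OK.
C12: W + Y = 19 + 19 = 38 — OK.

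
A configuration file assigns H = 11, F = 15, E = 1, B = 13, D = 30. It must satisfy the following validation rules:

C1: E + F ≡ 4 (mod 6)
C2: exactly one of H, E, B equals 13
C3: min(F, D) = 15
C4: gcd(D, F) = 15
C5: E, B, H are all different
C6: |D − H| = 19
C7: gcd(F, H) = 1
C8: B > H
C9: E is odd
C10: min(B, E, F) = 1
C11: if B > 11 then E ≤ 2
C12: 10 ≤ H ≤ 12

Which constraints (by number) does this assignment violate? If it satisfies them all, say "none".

None — every constraint holds.

C1: E + F = 16; 16 mod 6 = 4 — holds.
C2: H=11, E=1, B=13; 1 of them equals 13 — holds.
C3: min(15, 30) = 15 — holds.
C4: gcd(30, 15) = 15 — holds.
C5: values 1, 13, 11 are pairwise distinct — holds.
C6: |30 − 11| = 19 — holds.
C7: gcd(15, 11) = 1 — holds.
C8: B = 13, H = 11; 13 > 11 — holds.
C9: E = 1 is odd — holds.
C10: min(13, 1, 15) = 1 — holds.
C11: B = 13 > 11, so we need E ≤ 2; E = 1 ≤ 2 — holds.
C12: H = 11 lies in [10, 12] — holds.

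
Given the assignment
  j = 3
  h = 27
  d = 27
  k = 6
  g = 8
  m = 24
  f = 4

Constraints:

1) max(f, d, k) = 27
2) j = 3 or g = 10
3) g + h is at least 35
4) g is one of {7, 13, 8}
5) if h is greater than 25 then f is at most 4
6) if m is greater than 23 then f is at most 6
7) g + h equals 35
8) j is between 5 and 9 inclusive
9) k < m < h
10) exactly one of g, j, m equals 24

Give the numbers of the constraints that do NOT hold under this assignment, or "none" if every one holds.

No — constraint 8 is not satisfied.

1) max(4, 27, 6) = 27 — holds.
2) j = 3 = 3 (first disjunct) — holds.
3) g + h = 8 + 27 = 35; 35 ≥ 35 — holds.
4) g = 8 is in {7, 13, 8} — holds.
5) h = 27 > 25, so we need f ≤ 4; f = 4 ≤ 4 — holds.
6) m = 24 > 23, so we need f ≤ 6; f = 4 ≤ 6 — holds.
7) g + h = 8 + 27 = 35 — holds.
8) j = 3 is outside [5, 9] — fails.
9) values 6 < 24 < 27 — holds.
10) g=8, j=3, m=24; 1 of them equals 24 — holds.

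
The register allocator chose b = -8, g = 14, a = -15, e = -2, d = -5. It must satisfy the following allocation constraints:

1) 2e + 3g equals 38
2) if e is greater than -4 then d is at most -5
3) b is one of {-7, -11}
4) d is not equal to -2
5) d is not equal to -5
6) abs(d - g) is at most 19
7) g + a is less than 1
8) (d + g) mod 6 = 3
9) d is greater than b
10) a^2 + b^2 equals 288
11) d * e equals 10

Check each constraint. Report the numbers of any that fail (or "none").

Violated: 3, 5, 10.

1) 2e + 3g = 2(-2) + 3(14) = 38 — holds.
2) e = -2 > -4, so we need d ≤ -5; d = -5 ≤ -5 — holds.
3) b = -8 is not in {-7, -11} — fails.
4) d = -5, and -5 ≠ -2 — holds.
5) d = -5, but -5 is required to differ — fails.
6) abs(-5 - 14) = 19; 19 ≤ 19 — holds.
7) g + a = 14 + (-15) = -1; -1 < 1 — holds.
8) d + g = 9; 9 mod 6 = 3 — holds.
9) d = -5, b = -8; -5 > -8 — holds.
10) a^2 + b^2 = (-15)^2 + (-8)^2 = 225 + 64 = 289, not 288 — fails.
11) d * e = -5 * (-2) = 10 — holds.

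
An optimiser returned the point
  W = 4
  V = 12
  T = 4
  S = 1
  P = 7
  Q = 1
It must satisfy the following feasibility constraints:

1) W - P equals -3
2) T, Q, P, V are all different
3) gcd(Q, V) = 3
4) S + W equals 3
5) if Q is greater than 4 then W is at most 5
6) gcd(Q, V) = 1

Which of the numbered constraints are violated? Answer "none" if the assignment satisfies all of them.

Violated: 3, 4.

1) W - P = 4 - 7 = -3 — holds.
2) values 4, 1, 7, 12 are pairwise distinct — holds.
3) gcd(1, 12) = 1, not 3 — does not hold.
4) S + W = 1 + 4 = 5, not 3 — does not hold.
5) Q = 1, not > 4; antecedent false, conditional vacuously true — holds.
6) gcd(1, 12) = 1 — holds.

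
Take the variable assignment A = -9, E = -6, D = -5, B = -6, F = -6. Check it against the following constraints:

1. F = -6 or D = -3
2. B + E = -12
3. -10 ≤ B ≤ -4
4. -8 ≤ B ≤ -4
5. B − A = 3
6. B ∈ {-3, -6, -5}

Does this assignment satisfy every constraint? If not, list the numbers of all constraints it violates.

1. F = -6 = -6 (first disjunct)  true
2. B + E = -6 + (-6) = -12  true
3. B = -6 lies in [-10, -4]  true
4. B = -6 lies in [-8, -4]  true
5. B − A = -6 − (-9) = 3  true
6. B = -6 is in {-3, -6, -5}  true

None — every constraint holds.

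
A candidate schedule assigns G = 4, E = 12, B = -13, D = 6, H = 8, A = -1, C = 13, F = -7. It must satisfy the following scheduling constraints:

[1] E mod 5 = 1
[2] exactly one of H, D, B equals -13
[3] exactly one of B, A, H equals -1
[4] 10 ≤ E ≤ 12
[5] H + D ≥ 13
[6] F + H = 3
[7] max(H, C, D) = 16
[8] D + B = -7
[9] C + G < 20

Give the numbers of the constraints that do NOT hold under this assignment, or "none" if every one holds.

Constraints 1, 6, 7 are violated.

[1] 12 mod 5 = 2, not 1  ✘
[2] H=8, D=6, B=-13; 1 of them equals -13  ✔
[3] B=-13, A=-1, H=8; 1 of them equals -1  ✔
[4] E = 12 lies in [10, 12]  ✔
[5] H + D = 8 + 6 = 14; 14 ≥ 13  ✔
[6] F + H = -7 + 8 = 1, not 3  ✘
[7] max(8, 13, 6) = 13, not 16  ✘
[8] D + B = 6 + (-13) = -7  ✔
[9] C + G = 13 + 4 = 17; 17 < 20  ✔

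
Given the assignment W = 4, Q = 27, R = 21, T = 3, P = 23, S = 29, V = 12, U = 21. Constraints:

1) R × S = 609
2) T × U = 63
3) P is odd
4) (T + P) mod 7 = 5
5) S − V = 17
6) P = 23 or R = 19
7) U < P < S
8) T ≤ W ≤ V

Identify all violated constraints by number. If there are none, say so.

The assignment satisfies every constraint.

1) R × S = 21 × 29 = 609 — holds.
2) T × U = 3 × 21 = 63 — holds.
3) P = 23 is odd — holds.
4) T + P = 26; 26 mod 7 = 5 — holds.
5) S − V = 29 − 12 = 17 — holds.
6) P = 23 = 23 (first disjunct) — holds.
7) values 21 < 23 < 29 — holds.
8) values 3 ≤ 4 ≤ 12 — holds.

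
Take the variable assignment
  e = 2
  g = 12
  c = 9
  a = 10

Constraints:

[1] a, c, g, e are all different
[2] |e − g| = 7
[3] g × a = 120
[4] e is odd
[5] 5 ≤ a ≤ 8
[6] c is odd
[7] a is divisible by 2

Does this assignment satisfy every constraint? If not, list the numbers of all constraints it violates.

Violated: 2, 4, 5.

[1] values 10, 9, 12, 2 are pairwise distinct — holds.
[2] |2 − 12| = 10, not 7 — fails.
[3] g × a = 12 × 10 = 120 — holds.
[4] e = 2 is even — fails.
[5] a = 10 is outside [5, 8] — fails.
[6] c = 9 is odd — holds.
[7] 10 / 2 = 5, so 2 divides 10 — holds.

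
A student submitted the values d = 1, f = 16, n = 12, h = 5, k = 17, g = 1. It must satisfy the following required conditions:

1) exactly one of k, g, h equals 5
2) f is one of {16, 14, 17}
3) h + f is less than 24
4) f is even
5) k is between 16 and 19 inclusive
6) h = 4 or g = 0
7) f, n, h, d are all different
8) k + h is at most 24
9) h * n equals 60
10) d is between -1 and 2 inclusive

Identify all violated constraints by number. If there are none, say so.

1) k=17, g=1, h=5; 1 of them equals 5 — holds.
2) f = 16 is in {16, 14, 17} — holds.
3) h + f = 5 + 16 = 21; 21 < 24 — holds.
4) f = 16 is even — holds.
5) k = 17 lies in [16, 19] — holds.
6) h = 5 ≠ 4 and g = 1 ≠ 0; both disjuncts false — does not hold.
7) values 16, 12, 5, 1 are pairwise distinct — holds.
8) k + h = 17 + 5 = 22; 22 ≤ 24 — holds.
9) h * n = 5 * 12 = 60 — holds.
10) d = 1 lies in [-1, 2] — holds.

Constraint 6 is violated.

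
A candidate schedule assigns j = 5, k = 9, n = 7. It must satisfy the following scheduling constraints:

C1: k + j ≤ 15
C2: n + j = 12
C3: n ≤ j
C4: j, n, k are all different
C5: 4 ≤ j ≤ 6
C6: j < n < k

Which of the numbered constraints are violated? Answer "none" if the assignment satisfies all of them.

C1: k + j = 9 + 5 = 14; 14 ≤ 15  holds
C2: n + j = 7 + 5 = 12  holds
C3: n = 7, j = 5; 7 > 5 (want ≤)  fails
C4: values 5, 7, 9 are pairwise distinct  holds
C5: j = 5 lies in [4, 6]  holds
C6: values 5 < 7 < 9  holds

The assignment fails constraint 3.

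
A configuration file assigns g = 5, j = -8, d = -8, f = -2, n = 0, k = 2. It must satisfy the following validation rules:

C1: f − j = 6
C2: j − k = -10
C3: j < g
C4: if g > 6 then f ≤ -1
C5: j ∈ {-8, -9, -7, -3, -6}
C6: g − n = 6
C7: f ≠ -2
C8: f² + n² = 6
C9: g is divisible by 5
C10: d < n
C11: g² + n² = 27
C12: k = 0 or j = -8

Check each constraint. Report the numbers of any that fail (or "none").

Constraints 6, 7, 8, and 11 do not hold.

C1: f − j = -2 − (-8) = 6  true
C2: j − k = -8 − 2 = -10  true
C3: j = -8, g = 5; -8 < 5  true
C4: g = 5, not > 6; antecedent false, conditional vacuously true  true
C5: j = -8 is in {-8, -9, -7, -3, -6}  true
C6: g − n = 5 − 0 = 5, not 6  false
C7: f = -2, but -2 is required to differ  false
C8: f² + n² = (-2)² + 0² = 4 + 0 = 4, not 6  false
C9: 5 / 5 = 1, so 5 divides 5  true
C10: d = -8, n = 0; -8 < 0  true
C11: g² + n² = 5² + 0² = 25 + 0 = 25, not 27  false
C12: k = 2 ≠ 0, but j = -8 = -8 (second disjunct)  true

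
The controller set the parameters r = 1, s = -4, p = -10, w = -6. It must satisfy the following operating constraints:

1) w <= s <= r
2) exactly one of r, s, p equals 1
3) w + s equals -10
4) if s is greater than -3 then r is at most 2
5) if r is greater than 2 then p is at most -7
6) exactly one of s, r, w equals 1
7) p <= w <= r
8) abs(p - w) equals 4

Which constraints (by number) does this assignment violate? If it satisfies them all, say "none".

1) values -6 <= -4 <= 1  ✓
2) r=1, s=-4, p=-10; 1 of them equals 1  ✓
3) w + s = -6 + (-4) = -10  ✓
4) s = -4, not > -3; antecedent false, conditional vacuously true  ✓
5) r = 1, not > 2; antecedent false, conditional vacuously true  ✓
6) s=-4, r=1, w=-6; 1 of them equals 1  ✓
7) values -10 <= -6 <= 1  ✓
8) abs(-10 - (-6)) = 4  ✓

The assignment satisfies every constraint.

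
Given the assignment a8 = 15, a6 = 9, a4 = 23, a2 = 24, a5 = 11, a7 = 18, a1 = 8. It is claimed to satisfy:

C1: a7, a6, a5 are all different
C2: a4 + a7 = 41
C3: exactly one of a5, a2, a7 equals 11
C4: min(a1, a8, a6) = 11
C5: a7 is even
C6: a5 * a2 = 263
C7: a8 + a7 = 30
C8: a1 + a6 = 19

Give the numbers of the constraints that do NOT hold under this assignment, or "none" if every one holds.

C1: values 18, 9, 11 are pairwise distinct — holds.
C2: a4 + a7 = 23 + 18 = 41 — holds.
C3: a5=11, a2=24, a7=18; 1 of them equals 11 — holds.
C4: min(8, 15, 9) = 8, not 11 — fails.
C5: a7 = 18 is even — holds.
C6: a5 * a2 = 11 * 24 = 264, not 263 — fails.
C7: a8 + a7 = 15 + 18 = 33, not 30 — fails.
C8: a1 + a6 = 8 + 9 = 17, not 19 — fails.

The assignment fails constraints 4, 6, 7, 8.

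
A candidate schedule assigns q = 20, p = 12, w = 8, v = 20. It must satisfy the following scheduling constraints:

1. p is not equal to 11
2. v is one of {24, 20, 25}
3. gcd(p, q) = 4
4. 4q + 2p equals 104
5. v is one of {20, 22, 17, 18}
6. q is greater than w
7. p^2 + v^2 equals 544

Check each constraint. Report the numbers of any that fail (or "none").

Yes — all constraints hold.

1. p = 12, and 12 ≠ 11  ✓
2. v = 20 is in {24, 20, 25}  ✓
3. gcd(12, 20) = 4  ✓
4. 4q + 2p = 4(20) + 2(12) = 104  ✓
5. v = 20 is in {20, 22, 17, 18}  ✓
6. q = 20, w = 8; 20 > 8  ✓
7. p^2 + v^2 = 12^2 + 20^2 = 144 + 400 = 544  ✓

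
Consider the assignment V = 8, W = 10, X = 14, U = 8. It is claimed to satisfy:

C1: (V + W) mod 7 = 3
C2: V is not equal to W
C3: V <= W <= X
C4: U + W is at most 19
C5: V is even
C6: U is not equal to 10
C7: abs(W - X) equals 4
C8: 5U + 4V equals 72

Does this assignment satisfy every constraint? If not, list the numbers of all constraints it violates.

Violated: 1.

C1: V + W = 18; 18 mod 7 = 4, not 3 — violated.
C2: V = 8, W = 10; distinct — OK.
C3: values 8 <= 10 <= 14 — OK.
C4: U + W = 8 + 10 = 18; 18 ≤ 19 — OK.
C5: V = 8 is even — OK.
C6: U = 8, and 8 ≠ 10 — OK.
C7: abs(10 - 14) = 4 — OK.
C8: 5U + 4V = 5(8) + 4(8) = 72 — OK.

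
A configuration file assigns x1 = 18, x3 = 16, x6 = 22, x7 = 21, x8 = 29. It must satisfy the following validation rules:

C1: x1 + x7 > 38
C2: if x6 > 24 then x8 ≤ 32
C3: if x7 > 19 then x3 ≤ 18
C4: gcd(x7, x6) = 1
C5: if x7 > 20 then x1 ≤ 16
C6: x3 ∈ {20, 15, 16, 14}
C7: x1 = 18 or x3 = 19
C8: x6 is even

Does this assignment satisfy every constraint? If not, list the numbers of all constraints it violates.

The assignment fails constraint 5.

C1: x1 + x7 = 18 + 21 = 39; 39 > 38 — OK.
C2: x6 = 22, not > 24; antecedent false, conditional vacuously true — OK.
C3: x7 = 21 > 19, so we need x3 ≤ 18; x3 = 16 ≤ 18 — OK.
C4: gcd(21, 22) = 1 — OK.
C5: x7 = 21 > 20, so we need x1 ≤ 16; but x1 = 18 > 16 — violated.
C6: x3 = 16 is in {20, 15, 16, 14} — OK.
C7: x1 = 18 = 18 (first disjunct) — OK.
C8: x6 = 22 is even — OK.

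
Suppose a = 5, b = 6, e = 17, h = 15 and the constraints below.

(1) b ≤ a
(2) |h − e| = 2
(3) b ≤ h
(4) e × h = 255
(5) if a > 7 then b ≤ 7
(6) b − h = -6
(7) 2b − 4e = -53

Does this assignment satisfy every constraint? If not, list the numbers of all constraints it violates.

The assignment fails constraints 1, 6, 7.

(1) b = 6, a = 5; 6 > 5 (want ≤) — violated.
(2) |15 − 17| = 2 — OK.
(3) b = 6, h = 15; 6 ≤ 15 — OK.
(4) e × h = 17 × 15 = 255 — OK.
(5) a = 5, not > 7; antecedent false, conditional vacuously true — OK.
(6) b − h = 6 − 15 = -9, not -6 — violated.
(7) 2b − 4e = 2(6) − 4(17) = -56, not -53 — violated.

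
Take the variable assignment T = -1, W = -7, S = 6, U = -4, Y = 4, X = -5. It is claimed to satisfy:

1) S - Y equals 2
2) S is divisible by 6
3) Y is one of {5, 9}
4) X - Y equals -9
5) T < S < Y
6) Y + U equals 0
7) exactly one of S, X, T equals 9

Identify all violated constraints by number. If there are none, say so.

Constraints 3, 5, and 7 do not hold.

1) S - Y = 6 - 4 = 2  true
2) 6 / 6 = 1, so 6 divides 6  true
3) Y = 4 is not in {5, 9}  false
4) X - Y = -5 - 4 = -9  true
5) values -1, 6, 4; S = 6 is not < Y = 4  false
6) Y + U = 4 + (-4) = 0  true
7) S=6, X=-5, T=-1; 0 of them equal 9, not exactly one  false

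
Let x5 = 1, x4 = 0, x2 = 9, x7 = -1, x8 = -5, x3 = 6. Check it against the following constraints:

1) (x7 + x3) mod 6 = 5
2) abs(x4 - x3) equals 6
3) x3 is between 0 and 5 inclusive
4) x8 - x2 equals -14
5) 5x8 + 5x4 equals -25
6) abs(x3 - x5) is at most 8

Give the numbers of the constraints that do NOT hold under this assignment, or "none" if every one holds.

No — constraint 3 is not satisfied.

1) x7 + x3 = 5; 5 mod 6 = 5  ✓
2) abs(0 - 6) = 6  ✓
3) x3 = 6 is outside [0, 5]  ✗
4) x8 - x2 = -5 - 9 = -14  ✓
5) 5x8 + 5x4 = 5(-5) + 5(0) = -25  ✓
6) abs(6 - 1) = 5; 5 ≤ 8  ✓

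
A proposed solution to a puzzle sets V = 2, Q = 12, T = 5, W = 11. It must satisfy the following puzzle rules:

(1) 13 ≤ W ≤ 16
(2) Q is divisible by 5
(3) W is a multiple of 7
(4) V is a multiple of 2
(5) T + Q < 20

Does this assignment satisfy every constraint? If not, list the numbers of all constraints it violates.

Constraints 1, 2, and 3 are violated.

(1) W = 11 is outside [13, 16] — violated.
(2) 12 = 5×2 + 2, so 5 does not divide 12 — violated.
(3) 11 = 7×1 + 4, so 7 does not divide 11 — violated.
(4) 2 / 2 = 1, so 2 divides 2 — OK.
(5) T + Q = 5 + 12 = 17; 17 < 20 — OK.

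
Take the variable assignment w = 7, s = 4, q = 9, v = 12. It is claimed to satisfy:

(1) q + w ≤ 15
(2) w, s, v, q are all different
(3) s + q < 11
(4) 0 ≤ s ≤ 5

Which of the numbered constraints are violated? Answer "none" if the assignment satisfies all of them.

(1) q + w = 9 + 7 = 16; 16 > 15, bound 15 not met — violated.
(2) values 7, 4, 12, 9 are pairwise distinct — satisfied.
(3) s + q = 4 + 9 = 13; 13 ≥ 11, bound 11 not met — violated.
(4) s = 4 lies in [0, 5] — satisfied.

The assignment fails constraints 1, 3.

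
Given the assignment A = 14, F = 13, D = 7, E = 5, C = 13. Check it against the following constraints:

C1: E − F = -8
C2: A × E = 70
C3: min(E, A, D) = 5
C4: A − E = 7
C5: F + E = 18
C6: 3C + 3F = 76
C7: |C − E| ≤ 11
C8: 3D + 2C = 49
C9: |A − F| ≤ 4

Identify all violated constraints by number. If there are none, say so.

Constraints 4, 6, 8 are violated.

C1: E − F = 5 − 13 = -8  holds
C2: A × E = 14 × 5 = 70  holds
C3: min(5, 14, 7) = 5  holds
C4: A − E = 14 − 5 = 9, not 7  fails
C5: F + E = 13 + 5 = 18  holds
C6: 3C + 3F = 3(13) + 3(13) = 78, not 76  fails
C7: |13 − 5| = 8; 8 ≤ 11  holds
C8: 3D + 2C = 3(7) + 2(13) = 47, not 49  fails
C9: |14 − 13| = 1; 1 ≤ 4  holds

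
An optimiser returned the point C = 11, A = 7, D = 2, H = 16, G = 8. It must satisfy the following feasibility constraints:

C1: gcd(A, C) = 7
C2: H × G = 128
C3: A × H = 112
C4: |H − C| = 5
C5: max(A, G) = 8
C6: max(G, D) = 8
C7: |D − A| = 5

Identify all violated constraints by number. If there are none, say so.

Constraint 1 is violated.

C1: gcd(7, 11) = 1, not 7  FAIL
C2: H × G = 16 × 8 = 128  OK
C3: A × H = 7 × 16 = 112  OK
C4: |16 − 11| = 5  OK
C5: max(7, 8) = 8  OK
C6: max(8, 2) = 8  OK
C7: |2 − 7| = 5  OK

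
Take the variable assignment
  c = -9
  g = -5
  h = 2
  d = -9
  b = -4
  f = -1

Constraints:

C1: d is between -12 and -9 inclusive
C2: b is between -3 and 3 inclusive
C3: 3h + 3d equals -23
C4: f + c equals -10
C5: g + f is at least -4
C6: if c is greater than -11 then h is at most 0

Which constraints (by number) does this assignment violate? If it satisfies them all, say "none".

C1: d = -9 lies in [-12, -9] — OK.
C2: b = -4 is outside [-3, 3] — violated.
C3: 3h + 3d = 3(2) + 3(-9) = -21, not -23 — violated.
C4: f + c = -1 + (-9) = -10 — OK.
C5: g + f = -5 + (-1) = -6; -6 < -4, bound -4 not met — violated.
C6: c = -9 > -11, so we need h ≤ 0; but h = 2 > 0 — violated.

Constraints 2, 3, 5, and 6 do not hold.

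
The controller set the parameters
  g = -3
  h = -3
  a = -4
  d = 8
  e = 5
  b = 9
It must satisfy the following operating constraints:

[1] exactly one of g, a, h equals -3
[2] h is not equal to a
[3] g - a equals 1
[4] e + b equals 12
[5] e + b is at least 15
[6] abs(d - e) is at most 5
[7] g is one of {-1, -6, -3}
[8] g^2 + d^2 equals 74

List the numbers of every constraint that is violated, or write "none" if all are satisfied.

[1] g=-3, a=-4, h=-3; 2 of them equal -3, not exactly one — fails.
[2] h = -3, a = -4; distinct — holds.
[3] g - a = -3 - (-4) = 1 — holds.
[4] e + b = 5 + 9 = 14, not 12 — fails.
[5] e + b = 5 + 9 = 14; 14 < 15, bound 15 not met — fails.
[6] abs(8 - 5) = 3; 3 ≤ 5 — holds.
[7] g = -3 is in {-1, -6, -3} — holds.
[8] g^2 + d^2 = (-3)^2 + 8^2 = 9 + 64 = 73, not 74 — fails.

Constraints 1, 4, 5, and 8 are violated.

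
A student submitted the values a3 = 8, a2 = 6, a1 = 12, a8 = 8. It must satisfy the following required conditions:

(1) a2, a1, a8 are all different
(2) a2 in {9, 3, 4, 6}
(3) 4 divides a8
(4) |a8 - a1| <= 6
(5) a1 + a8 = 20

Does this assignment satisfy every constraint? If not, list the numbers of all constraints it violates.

Yes — all constraints hold.

(1) values 6, 12, 8 are pairwise distinct  OK
(2) a2 = 6 is in {9, 3, 4, 6}  OK
(3) 8 / 4 = 2, so 4 divides 8  OK
(4) |8 - 12| = 4; 4 ≤ 6  OK
(5) a1 + a8 = 12 + 8 = 20  OK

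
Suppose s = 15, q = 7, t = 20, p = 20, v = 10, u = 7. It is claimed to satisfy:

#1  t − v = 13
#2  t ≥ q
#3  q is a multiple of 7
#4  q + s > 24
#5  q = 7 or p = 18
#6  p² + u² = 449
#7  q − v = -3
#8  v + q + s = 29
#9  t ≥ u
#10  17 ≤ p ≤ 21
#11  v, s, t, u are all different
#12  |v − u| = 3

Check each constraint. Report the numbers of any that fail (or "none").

#1 t − v = 20 − 10 = 10, not 13 — violated.
#2 t = 20, q = 7; 20 ≥ 7 — OK.
#3 7 / 7 = 1, so 7 divides 7 — OK.
#4 q + s = 7 + 15 = 22; 22 ≤ 24, bound 24 not met — violated.
#5 q = 7 = 7 (first disjunct) — OK.
#6 p² + u² = 20² + 7² = 400 + 49 = 449 — OK.
#7 q − v = 7 − 10 = -3 — OK.
#8 v + q + s = 10 + 7 + 15 = 32, not 29 — violated.
#9 t = 20, u = 7; 20 ≥ 7 — OK.
#10 p = 20 lies in [17, 21] — OK.
#11 values 10, 15, 20, 7 are pairwise distinct — OK.
#12 |10 − 7| = 3 — OK.

No — constraints 1, 4, 8 are not satisfied.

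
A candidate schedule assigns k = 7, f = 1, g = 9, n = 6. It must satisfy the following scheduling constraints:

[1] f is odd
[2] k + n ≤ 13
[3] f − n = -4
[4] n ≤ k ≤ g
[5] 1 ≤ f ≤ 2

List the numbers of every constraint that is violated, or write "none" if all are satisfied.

No — constraint 3 is not satisfied.

[1] f = 1 is odd  ✓
[2] k + n = 7 + 6 = 13; 13 ≤ 13  ✓
[3] f − n = 1 − 6 = -5, not -4  ✗
[4] values 6 ≤ 7 ≤ 9  ✓
[5] f = 1 lies in [1, 2]  ✓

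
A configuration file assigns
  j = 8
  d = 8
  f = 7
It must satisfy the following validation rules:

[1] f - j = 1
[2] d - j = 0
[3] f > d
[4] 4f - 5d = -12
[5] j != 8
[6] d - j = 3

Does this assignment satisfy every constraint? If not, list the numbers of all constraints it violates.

The assignment fails constraints 1, 3, 5, 6.

[1] f - j = 7 - 8 = -1, not 1  fails
[2] d - j = 8 - 8 = 0  holds
[3] f = 7, d = 8; 7 ≤ 8 (want >)  fails
[4] 4f - 5d = 4(7) - 5(8) = -12  holds
[5] j = 8, but 8 is required to differ  fails
[6] d - j = 8 - 8 = 0, not 3  fails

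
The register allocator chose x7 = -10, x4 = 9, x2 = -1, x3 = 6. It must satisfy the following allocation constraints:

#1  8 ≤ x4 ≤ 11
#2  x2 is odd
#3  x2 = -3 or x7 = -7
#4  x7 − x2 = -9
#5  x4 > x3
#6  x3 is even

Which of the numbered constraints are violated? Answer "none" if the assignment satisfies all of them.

The assignment fails constraint 3.

#1 x4 = 9 lies in [8, 11]  ✓
#2 x2 = -1 is odd  ✓
#3 x2 = -1 ≠ -3 and x7 = -10 ≠ -7; both disjuncts false  ✗
#4 x7 − x2 = -10 − (-1) = -9  ✓
#5 x4 = 9, x3 = 6; 9 > 6  ✓
#6 x3 = 6 is even  ✓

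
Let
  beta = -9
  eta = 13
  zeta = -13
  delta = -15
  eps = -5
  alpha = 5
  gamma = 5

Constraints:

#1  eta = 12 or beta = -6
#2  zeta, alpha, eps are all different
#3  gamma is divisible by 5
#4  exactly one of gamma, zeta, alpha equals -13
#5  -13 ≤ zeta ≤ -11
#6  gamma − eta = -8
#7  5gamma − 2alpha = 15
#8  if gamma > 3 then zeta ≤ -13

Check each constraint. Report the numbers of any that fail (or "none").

#1 eta = 13 ≠ 12 and beta = -9 ≠ -6; both disjuncts false — fails.
#2 values -13, 5, -5 are pairwise distinct — holds.
#3 5 / 5 = 1, so 5 divides 5 — holds.
#4 gamma=5, zeta=-13, alpha=5; 1 of them equals -13 — holds.
#5 zeta = -13 lies in [-13, -11] — holds.
#6 gamma − eta = 5 − 13 = -8 — holds.
#7 5gamma − 2alpha = 5(5) − 2(5) = 15 — holds.
#8 gamma = 5 > 3, so we need zeta ≤ -13; zeta = -13 ≤ -13 — holds.

No — constraint 1 is not satisfied.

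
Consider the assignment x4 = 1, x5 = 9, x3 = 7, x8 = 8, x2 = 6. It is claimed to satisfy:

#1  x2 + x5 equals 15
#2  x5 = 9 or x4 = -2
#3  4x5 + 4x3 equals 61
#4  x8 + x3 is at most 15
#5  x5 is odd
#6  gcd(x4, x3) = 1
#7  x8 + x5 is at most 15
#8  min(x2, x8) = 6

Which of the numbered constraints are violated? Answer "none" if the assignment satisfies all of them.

Constraints 3 and 7 do not hold.

#1 x2 + x5 = 6 + 9 = 15  holds
#2 x5 = 9 = 9 (first disjunct)  holds
#3 4x5 + 4x3 = 4(9) + 4(7) = 64, not 61  fails
#4 x8 + x3 = 8 + 7 = 15; 15 ≤ 15  holds
#5 x5 = 9 is odd  holds
#6 gcd(1, 7) = 1  holds
#7 x8 + x5 = 8 + 9 = 17; 17 > 15, bound 15 not met  fails
#8 min(6, 8) = 6  holds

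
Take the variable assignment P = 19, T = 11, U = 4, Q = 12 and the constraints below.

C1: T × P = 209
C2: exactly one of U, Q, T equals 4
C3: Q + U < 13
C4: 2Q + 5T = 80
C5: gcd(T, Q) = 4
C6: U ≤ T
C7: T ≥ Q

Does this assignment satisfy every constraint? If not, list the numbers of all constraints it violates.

C1: T × P = 11 × 19 = 209  true
C2: U=4, Q=12, T=11; 1 of them equals 4  true
C3: Q + U = 12 + 4 = 16; 16 ≥ 13, bound 13 not met  false
C4: 2Q + 5T = 2(12) + 5(11) = 79, not 80  false
C5: gcd(11, 12) = 1, not 4  false
C6: U = 4, T = 11; 4 ≤ 11  true
C7: T = 11, Q = 12; 11 < 12 (want ≥)  false

Constraints 3, 4, 5, 7 are violated.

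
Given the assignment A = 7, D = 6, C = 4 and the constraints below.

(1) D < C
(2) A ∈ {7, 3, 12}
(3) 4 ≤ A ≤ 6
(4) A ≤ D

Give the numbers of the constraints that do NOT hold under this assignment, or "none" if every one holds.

(1) D = 6, C = 4; 6 ≥ 4 (want <) — does not hold.
(2) A = 7 is in {7, 3, 12} — holds.
(3) A = 7 is outside [4, 6] — does not hold.
(4) A = 7, D = 6; 7 > 6 (want ≤) — does not hold.

No — constraints 1, 3, 4 are not satisfied.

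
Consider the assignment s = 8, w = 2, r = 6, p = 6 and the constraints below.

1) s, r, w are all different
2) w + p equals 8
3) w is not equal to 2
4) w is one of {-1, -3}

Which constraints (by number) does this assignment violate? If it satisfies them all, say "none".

1) values 8, 6, 2 are pairwise distinct  ✔
2) w + p = 2 + 6 = 8  ✔
3) w = 2, but 2 is required to differ  ✘
4) w = 2 is not in {-1, -3}  ✘

Violated: 3 and 4.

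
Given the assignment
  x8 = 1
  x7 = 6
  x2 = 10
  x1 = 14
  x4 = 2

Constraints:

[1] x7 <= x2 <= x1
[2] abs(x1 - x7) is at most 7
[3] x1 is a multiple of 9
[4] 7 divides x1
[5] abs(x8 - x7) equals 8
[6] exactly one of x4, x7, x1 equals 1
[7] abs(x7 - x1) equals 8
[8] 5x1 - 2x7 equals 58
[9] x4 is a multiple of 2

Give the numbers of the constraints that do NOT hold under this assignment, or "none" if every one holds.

No — constraints 2, 3, 5, and 6 are not satisfied.

[1] values 6 <= 10 <= 14 — holds.
[2] abs(14 - 6) = 8; 8 > 7, exceeds bound 7 — fails.
[3] 14 = 9*1 + 5, so 9 does not divide 14 — fails.
[4] 14 / 7 = 2, so 7 divides 14 — holds.
[5] abs(1 - 6) = 5, not 8 — fails.
[6] x4=2, x7=6, x1=14; 0 of them equal 1, not exactly one — fails.
[7] abs(6 - 14) = 8 — holds.
[8] 5x1 - 2x7 = 5(14) - 2(6) = 58 — holds.
[9] 2 / 2 = 1, so 2 divides 2 — holds.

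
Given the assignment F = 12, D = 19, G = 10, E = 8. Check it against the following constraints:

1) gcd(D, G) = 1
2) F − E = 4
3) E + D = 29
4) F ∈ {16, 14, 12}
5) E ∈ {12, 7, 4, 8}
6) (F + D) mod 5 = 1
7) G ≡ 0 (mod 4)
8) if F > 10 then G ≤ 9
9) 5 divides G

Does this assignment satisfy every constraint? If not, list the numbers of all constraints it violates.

1) gcd(19, 10) = 1 — holds.
2) F − E = 12 − 8 = 4 — holds.
3) E + D = 8 + 19 = 27, not 29 — does not hold.
4) F = 12 is in {16, 14, 12} — holds.
5) E = 8 is in {12, 7, 4, 8} — holds.
6) F + D = 31; 31 mod 5 = 1 — holds.
7) 10 mod 4 = 2, not 0 — does not hold.
8) F = 12 > 10, so we need G ≤ 9; but G = 10 > 9 — does not hold.
9) 10 / 5 = 2, so 5 divides 10 — holds.

Constraints 3, 7, 8 do not hold.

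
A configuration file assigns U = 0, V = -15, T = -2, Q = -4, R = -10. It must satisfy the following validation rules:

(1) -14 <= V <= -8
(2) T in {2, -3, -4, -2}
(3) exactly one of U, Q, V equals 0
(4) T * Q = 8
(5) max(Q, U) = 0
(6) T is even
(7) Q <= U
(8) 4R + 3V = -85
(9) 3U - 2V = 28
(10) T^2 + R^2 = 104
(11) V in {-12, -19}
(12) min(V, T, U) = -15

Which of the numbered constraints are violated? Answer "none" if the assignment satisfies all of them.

(1) V = -15 is outside [-14, -8] — fails.
(2) T = -2 is in {2, -3, -4, -2} — holds.
(3) U=0, Q=-4, V=-15; 1 of them equals 0 — holds.
(4) T * Q = -2 * (-4) = 8 — holds.
(5) max(-4, 0) = 0 — holds.
(6) T = -2 is even — holds.
(7) Q = -4, U = 0; -4 ≤ 0 — holds.
(8) 4R + 3V = 4(-10) + 3(-15) = -85 — holds.
(9) 3U - 2V = 3(0) - 2(-15) = 30, not 28 — fails.
(10) T^2 + R^2 = (-2)^2 + (-10)^2 = 4 + 100 = 104 — holds.
(11) V = -15 is not in {-12, -19} — fails.
(12) min(-15, -2, 0) = -15 — holds.

Violated: 1, 9, and 11.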